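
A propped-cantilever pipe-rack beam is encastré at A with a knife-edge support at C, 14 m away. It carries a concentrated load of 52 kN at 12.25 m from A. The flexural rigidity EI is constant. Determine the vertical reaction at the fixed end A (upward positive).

Release the roller at C. Primary structure: cantilever fixed at A.
Primary-structure tip deflection at C by superposition:
  point load 52 at a = 12.25: Pa²(3L − a)/(6EI) = 38691/EI
Flexibility coefficient — unit upward force at C: δ_{CC} = L³/(3EI) = 914.7/EI.
Compatibility at C: δ_0 − R_C·δ_{CC} = 0, so R_C = 38691/914.7 = 42.3 kN.
Vertical equilibrium: R_A = ΣP − R_C = 52 − 42.3 = 9.699 kN.

R_A = 9.699 kN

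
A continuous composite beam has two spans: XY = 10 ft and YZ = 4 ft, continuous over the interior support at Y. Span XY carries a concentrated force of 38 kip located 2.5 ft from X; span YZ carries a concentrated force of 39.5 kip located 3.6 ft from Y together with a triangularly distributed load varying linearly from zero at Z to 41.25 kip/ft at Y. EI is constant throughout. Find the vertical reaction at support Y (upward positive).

Take M_Y as the redundant. Released structure: two simple spans XY and YZ with a hinge at Y.
End slopes at the hinge Y, treating each span as simply supported:
  span XY: point load 38 at a = 2.5: Pab(L + a)/(6LEI) = 148.4/EI
  span YZ: point load 39.5 at a = 3.6: Pab(L + b)/(6LEI) = 10.43/EI
  span YZ: triangular load, peak 41.25: w₀L³/(45EI) = 58.67/EI
  relative rotation θ_0 = (148.4 + 69.09)/EI = 217.5/EI
A unit hogging moment at Y produces rotation L₁/(3EI) + L₂/(3EI) = 4.667/EI.
Compatibility: M_Y·(L₁+L₂)/(3EI) = θ_0, giving M_Y = 46.61 kip·ft (hogging).
Span XY, ΣM about X with M_Y applied at Y: R_Y^{XY}·10 = 95 + 46.61, so R_Y^{XY} = 14.16 kip and R_X = 38 − 14.16 = 23.84 kip.
Span YZ, ΣM about Z: R_Y^{YZ}·4 = 235.8 + 46.61, so R_Y^{YZ} = 70.6 kip and R_Z = 122 − 70.6 = 51.4 kip.
R_Y = 14.16 + 70.6 = 84.76 kip.

R_Y = 84.76 kip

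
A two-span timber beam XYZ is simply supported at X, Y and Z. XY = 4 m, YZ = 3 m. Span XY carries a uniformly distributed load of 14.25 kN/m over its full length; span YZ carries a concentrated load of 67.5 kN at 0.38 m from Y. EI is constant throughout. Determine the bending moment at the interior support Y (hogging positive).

M_Y = 25.28 kN·m

Release continuity at Y by inserting a hinge; the redundant is the internal moment M_Y. The primary structure is two simply-supported spans XY and YZ.
Discontinuity in slope at Y on the released structure — sum the simple-span end rotations:
  span XY: UDL 14.25: wL³/(24EI) = 38/EI
  span YZ: point load 67.5 at a = 0.38: Pab(L + b)/(6LEI) = 20.98/EI
  relative rotation θ_0 = (38 + 20.98)/EI = 58.98/EI
A unit hogging moment at Y produces rotation L₁/(3EI) + L₂/(3EI) = 2.333/EI.
Slope continuity at Y: θ_0 = M_Y·2.333/EI, so M_Y = 58.98/2.333 = 25.28 kN·m (hogging).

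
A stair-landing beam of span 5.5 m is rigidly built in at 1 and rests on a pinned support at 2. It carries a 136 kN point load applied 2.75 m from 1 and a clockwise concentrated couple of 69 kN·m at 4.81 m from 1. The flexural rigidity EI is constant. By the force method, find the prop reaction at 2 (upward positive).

Take the reaction at 2 as the redundant and release it; the primary structure is a cantilever fixed at 1.
Free-end deflection of the primary structure under the applied loading (downward +):
  point load 136 at a = 2.75: Pa²(3L − a)/(6EI) = 2357/EI
  clockwise couple 69 at a = 4.81: M₀a(2L − a)/(2EI) = 1027/EI
  δ_0 = 3384/EI
Flexibility coefficient — unit upward force at 2: δ_{22} = L³/(3EI) = 55.46/EI.
Compatibility at 2: δ_0 − R_2·δ_{22} = 0, so R_2 = 3384/55.46 = 61.02 kN.

R_2 = 61.02 kN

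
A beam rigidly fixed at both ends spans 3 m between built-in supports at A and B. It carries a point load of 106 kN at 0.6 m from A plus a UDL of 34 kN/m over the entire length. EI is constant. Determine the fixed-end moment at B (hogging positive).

Take the two fixed-end moments M_A, M_B as redundants; the released structure is the simple span AB.
End rotations of the released simple span under the applied load (×1/EI):
  at A: point load 106 at a = 0.6: Pab(L + b)/(6LEI) = 45.79/EI
  at B: point load 106 at a = 0.6: Pab(L + a)/(6LEI) = 30.53/EI
  at A: UDL 34: wL³/(24EI) = 38.25/EI
  at B: UDL 34: wL³/(24EI) = 38.25/EI
  θ_A0 = 84.04/EI,  θ_B0 = 68.78/EI
Flexibility coefficients: a unit moment at one end gives L/(3EI) there and L/(6EI) at the far end, so f₁₁ = f₂₂ = 1/EI and f₁₂ = f₂₁ = 0.5/EI.
Compatibility — zero rotation at each built-in end:
  1 M_A + 0.5 M_B = 84.04
  0.5 M_A + 1 M_B = 68.78
Solving the pair gives M_A = 66.2 kN·m and M_B = 35.68 kN·m (hogging).

M_B = 35.68 kN·m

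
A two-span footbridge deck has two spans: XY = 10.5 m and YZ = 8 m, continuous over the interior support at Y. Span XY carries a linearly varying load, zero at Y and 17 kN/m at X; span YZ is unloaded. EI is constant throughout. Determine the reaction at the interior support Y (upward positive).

Take M_Y as the redundant. Released structure: two simple spans XY and YZ with a hinge at Y.
End slopes at the hinge Y, treating each span as simply supported:
  span XY: triangular load, peak 17: 7w₀L³/(360EI) = 382.7/EI
  relative rotation θ_0 = (382.7 + 0)/EI = 382.7/EI
A unit hogging moment at Y produces rotation L₁/(3EI) + L₂/(3EI) = 6.167/EI.
Compatibility: M_Y·(L₁+L₂)/(3EI) = θ_0, giving M_Y = 62.05 kN·m (hogging).
Span XY, ΣM about X with M_Y applied at Y: R_Y^{XY}·10.5 = 312.4 + 62.05, so R_Y^{XY} = 35.66 kN and R_X = 89.25 − 35.66 = 53.59 kN.
Span YZ, ΣM about Z: R_Y^{YZ}·8 = 0 + 62.05, so R_Y^{YZ} = 7.757 kN and R_Z = 0 − 7.757 = -7.757 kN.
R_Y = 35.66 + 7.757 = 43.42 kN.

R_Y = 43.42 kN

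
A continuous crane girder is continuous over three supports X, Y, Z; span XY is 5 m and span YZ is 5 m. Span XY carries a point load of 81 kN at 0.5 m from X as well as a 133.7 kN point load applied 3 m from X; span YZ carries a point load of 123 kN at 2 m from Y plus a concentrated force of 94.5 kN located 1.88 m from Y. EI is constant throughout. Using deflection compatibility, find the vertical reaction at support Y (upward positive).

R_Y = 292.4 kN

Insert a hinge at Y; M_Y is the redundant, and each span becomes simply supported.
Rotations at Y on the released spans (each span's end-slope, ×1/EI):
  span XY: point load 81 at a = 0.5: Pab(L + a)/(6LEI) = 33.41/EI
  span XY: point load 133.7 at a = 3: Pab(L + a)/(6LEI) = 213.9/EI
  span YZ: point load 123 at a = 2: Pab(L + b)/(6LEI) = 196.8/EI
  span YZ: point load 94.5 at a = 1.88: Pab(L + b)/(6LEI) = 150/EI
  relative rotation θ_0 = (247.3 + 346.8)/EI = 594.2/EI
A unit hogging moment at Y produces rotation L₁/(3EI) + L₂/(3EI) = 3.333/EI.
Slope continuity at Y: θ_0 = M_Y·3.333/EI, so M_Y = 594.2/3.333 = 178.2 kN·m (hogging).
Span XY, ΣM about X with M_Y applied at Y: R_Y^{XY}·5 = 441.6 + 178.2, so R_Y^{XY} = 124 kN and R_X = 214.7 − 124 = 90.73 kN.
Span YZ, ΣM about Z: R_Y^{YZ}·5 = 663.8 + 178.2, so R_Y^{YZ} = 168.4 kN and R_Z = 217.5 − 168.4 = 49.08 kN.
R_Y = 124 + 168.4 = 292.4 kN.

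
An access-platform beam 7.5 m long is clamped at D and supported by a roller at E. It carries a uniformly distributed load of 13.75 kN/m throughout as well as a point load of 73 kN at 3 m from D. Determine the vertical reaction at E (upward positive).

Remove the prop at E; the released (primary) structure is a cantilever built in at D.
Free-end deflection of the primary structure under the applied loading (downward +):
  UDL 13.75: wL⁴/(8EI) = 5438/EI
  point load 73 at a = 3: Pa²(3L − a)/(6EI) = 2135/EI
  δ_0 = 7573/EI
Flexibility coefficient — unit upward force at E: δ_{EE} = L³/(3EI) = 140.6/EI.
The prop prevents deflection at E: R_E = δ_0/δ_{EE} = 7573/140.6 = 53.86 kN.

R_E = 53.86 kN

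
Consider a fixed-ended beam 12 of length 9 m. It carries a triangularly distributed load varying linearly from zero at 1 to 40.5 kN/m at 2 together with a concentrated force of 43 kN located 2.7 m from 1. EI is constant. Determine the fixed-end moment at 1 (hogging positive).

M_1 = 166.2 kN·m

Release both end moments; the primary structure is a simply-supported span 12 with redundants M_1 and M_2.
End rotations of the released simple span under the applied load (×1/EI):
  at 1: triangular load, peak 40.5: 7w₀L³/(360EI) = 574.1/EI
  at 2: triangular load, peak 40.5: w₀L³/(45EI) = 656.1/EI
  at 1: point load 43 at a = 2.7: Pab(L + b)/(6LEI) = 207.2/EI
  at 2: point load 43 at a = 2.7: Pab(L + a)/(6LEI) = 158.5/EI
  θ_10 = 781.3/EI,  θ_20 = 814.6/EI
Flexibility coefficients: a unit moment at one end gives L/(3EI) there and L/(6EI) at the far end, so f₁₁ = f₂₂ = 3/EI and f₁₂ = f₂₁ = 1.5/EI.
Compatibility — zero rotation at each built-in end:
  3 M_1 + 1.5 M_2 = 781.3
  1.5 M_1 + 3 M_2 = 814.6
Solving the pair gives M_1 = 166.2 kN·m and M_2 = 188.4 kN·m (hogging).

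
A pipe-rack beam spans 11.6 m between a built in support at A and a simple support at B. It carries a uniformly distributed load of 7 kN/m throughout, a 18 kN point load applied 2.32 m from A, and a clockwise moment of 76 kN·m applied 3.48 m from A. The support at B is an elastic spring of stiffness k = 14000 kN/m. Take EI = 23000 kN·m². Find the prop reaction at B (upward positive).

R_B = 36.36 kN

Take the reaction at B as the redundant and release it; the primary structure is a cantilever fixed at A.
Downward deflection at the released point B due to the loads:
  UDL 7: wL⁴/(8EI) = 15843/EI
  point load 18 at a = 2.32: Pa²(3L − a)/(6EI) = 524.5/EI
  clockwise couple 76 at a = 3.48: M₀a(2L − a)/(2EI) = 2608/EI
  δ_0 = 18975/EI
Tip deflection under a unit load at B: L³/(3EI) = 520.3/EI.
With EI = 23000 kN·m²: δ_0 = 0.82501 m and δ_{BB} = 0.022622 m/kN.
Compatibility — the spring shortens by R_B/k under the reaction it provides: δ_0 − R_B·δ_{BB} = R_B/k. With 1/k = 0.000071 m/kN, R_B = δ_0 / (δ_{BB} + 1/k) = 0.82501 / (0.022622 + 0.000071) = 36.36 kN.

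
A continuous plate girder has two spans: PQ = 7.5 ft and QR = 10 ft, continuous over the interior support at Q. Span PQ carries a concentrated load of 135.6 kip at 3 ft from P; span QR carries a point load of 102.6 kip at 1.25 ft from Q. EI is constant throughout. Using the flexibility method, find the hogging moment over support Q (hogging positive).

Insert a hinge at Q; M_Q is the redundant, and each span becomes simply supported.
End slopes at the hinge Q, treating each span as simply supported:
  span PQ: point load 135.6 at a = 3: Pab(L + a)/(6LEI) = 427.1/EI
  span QR: point load 102.6 at a = 1.25: Pab(L + b)/(6LEI) = 350.7/EI
  relative rotation θ_0 = (427.1 + 350.7)/EI = 777.8/EI
A unit hogging moment at Q produces rotation L₁/(3EI) + L₂/(3EI) = 5.833/EI.
Slope continuity at Q: θ_0 = M_Q·5.833/EI, so M_Q = 777.8/5.833 = 133.3 kip·ft (hogging).

M_Q = 133.3 kip·ft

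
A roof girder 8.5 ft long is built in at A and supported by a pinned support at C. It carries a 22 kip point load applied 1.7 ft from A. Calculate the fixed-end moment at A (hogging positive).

Remove the prop at C; the released (primary) structure is a cantilever built in at A.
Primary-structure tip deflection at C by superposition:
  point load 22 at a = 1.7: Pa²(3L − a)/(6EI) = 252.2/EI
Flexibility coefficient — unit upward force at C: δ_{CC} = L³/(3EI) = 204.7/EI.
The prop prevents deflection at C: R_C = δ_0/δ_{CC} = 252.2/204.7 = 1.232 kip.
Moment equilibrium about A: M_A = Σ(load moments about A) − R_C·L = 37.4 − 1.232×8.5 = 26.93 kip·ft.

M_A = 26.93 kip·ft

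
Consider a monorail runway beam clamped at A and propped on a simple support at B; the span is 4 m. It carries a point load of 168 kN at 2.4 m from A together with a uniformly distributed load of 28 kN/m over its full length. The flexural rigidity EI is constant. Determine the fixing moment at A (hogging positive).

M_A = 168.9 kN·m

Choose R_B as the redundant. The primary structure is the cantilever fixed at A.
Downward deflection at the released point B due to the loads:
  point load 168 at a = 2.4: Pa²(3L − a)/(6EI) = 1548/EI
  UDL 28: wL⁴/(8EI) = 896/EI
  δ_0 = 2444/EI
Flexibility coefficient — unit upward force at B: δ_{BB} = L³/(3EI) = 21.33/EI.
Compatibility at B: δ_0 − R_B·δ_{BB} = 0, so R_B = 2444/21.33 = 114.6 kN.
Moment equilibrium about A: M_A = Σ(load moments about A) − R_B·L = 627.2 − 114.6×4 = 168.9 kN·m.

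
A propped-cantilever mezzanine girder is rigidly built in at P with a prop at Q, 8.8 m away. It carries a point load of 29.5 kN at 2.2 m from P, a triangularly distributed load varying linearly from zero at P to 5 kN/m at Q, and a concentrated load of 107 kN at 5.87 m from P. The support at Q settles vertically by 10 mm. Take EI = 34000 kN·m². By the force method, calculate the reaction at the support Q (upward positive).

R_Q = 68.67 kN

Take the reaction at Q as the redundant and release it; the primary structure is a cantilever fixed at P.
Free-end deflection of the primary structure under the applied loading (downward +):
  point load 29.5 at a = 2.2: Pa²(3L − a)/(6EI) = 575.9/EI
  triangular load, peak 5 at the free end: 11w₀L⁴/(120EI) = 2749/EI
  point load 107 at a = 5.87: Pa²(3L − a)/(6EI) = 12615/EI
  δ_0 = 15940/EI
Flexibility coefficient — unit upward force at Q: δ_{QQ} = L³/(3EI) = 227.2/EI.
With EI = 34000 kN·m²: δ_0 = 0.46882 m and δ_{QQ} = 0.006681 m/kN.
Compatibility — the beam at Q must follow the support down by 0.01 m: δ_0 − R_Q·δ_{QQ} = 0.01, so R_Q = (0.46882 − 0.01)/0.006681 = 68.67 kN.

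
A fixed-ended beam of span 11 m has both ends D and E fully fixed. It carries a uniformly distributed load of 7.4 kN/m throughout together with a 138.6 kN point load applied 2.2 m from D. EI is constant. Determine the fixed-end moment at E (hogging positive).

M_E = 123.4 kN·m

Take the two fixed-end moments M_D, M_E as redundants; the released structure is the simple span DE.
End rotations of the released simple span under the applied load (×1/EI):
  at D: UDL 7.4: wL³/(24EI) = 410.4/EI
  at E: UDL 7.4: wL³/(24EI) = 410.4/EI
  at D: point load 138.6 at a = 2.2: Pab(L + b)/(6LEI) = 805/EI
  at E: point load 138.6 at a = 2.2: Pab(L + a)/(6LEI) = 536.7/EI
  θ_D0 = 1215/EI,  θ_E0 = 947.1/EI
Flexibility coefficients: a unit moment at one end gives L/(3EI) there and L/(6EI) at the far end, so f₁₁ = f₂₂ = 3.667/EI and f₁₂ = f₂₁ = 1.833/EI.
Compatibility — zero rotation at each built-in end:
  3.667 M_D + 1.833 M_E = 1215
  1.833 M_D + 3.667 M_E = 947.1
Solving the pair gives M_D = 269.8 kN·m and M_E = 123.4 kN·m (hogging).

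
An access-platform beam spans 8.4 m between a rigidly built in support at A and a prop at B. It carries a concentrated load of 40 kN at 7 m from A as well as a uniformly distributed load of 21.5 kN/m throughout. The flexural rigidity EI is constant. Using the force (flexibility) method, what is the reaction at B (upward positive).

R_B = 97.82 kN

Release the roller at B. Primary structure: cantilever fixed at A.
Free-end deflection of the primary structure under the applied loading (downward +):
  point load 40 at a = 7: Pa²(3L − a)/(6EI) = 5945/EI
  UDL 21.5: wL⁴/(8EI) = 13380/EI
  δ_0 = 19326/EI
Tip deflection under a unit load at B: L³/(3EI) = 197.6/EI.
The prop prevents deflection at B: R_B = δ_0/δ_{BB} = 19326/197.6 = 97.82 kN.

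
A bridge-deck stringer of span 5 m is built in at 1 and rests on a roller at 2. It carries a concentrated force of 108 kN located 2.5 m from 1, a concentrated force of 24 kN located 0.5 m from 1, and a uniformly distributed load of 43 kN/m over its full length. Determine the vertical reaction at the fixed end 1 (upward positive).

Choose R_2 as the redundant. The primary structure is the cantilever fixed at 1.
Free-end deflection of the primary structure under the applied loading (downward +):
  point load 108 at a = 2.5: Pa²(3L − a)/(6EI) = 1406/EI
  point load 24 at a = 0.5: Pa²(3L − a)/(6EI) = 14.5/EI
  UDL 43: wL⁴/(8EI) = 3359/EI
  δ_0 = 4780/EI
Flexibility coefficient — unit upward force at 2: δ_{22} = L³/(3EI) = 41.67/EI.
The prop prevents deflection at 2: R_2 = δ_0/δ_{22} = 4780/41.67 = 114.7 kN.
Vertical equilibrium: R_1 = ΣP − R_2 = 347 − 114.7 = 232.3 kN.

R_1 = 232.3 kN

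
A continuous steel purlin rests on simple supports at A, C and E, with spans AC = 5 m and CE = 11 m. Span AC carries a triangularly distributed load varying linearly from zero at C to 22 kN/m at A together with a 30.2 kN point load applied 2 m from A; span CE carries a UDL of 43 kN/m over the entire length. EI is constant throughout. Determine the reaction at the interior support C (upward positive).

R_C = 402.2 kN

Take M_C as the redundant. Released structure: two simple spans AC and CE with a hinge at C.
End slopes at the hinge C, treating each span as simply supported:
  span AC: triangular load, peak 22: 7w₀L³/(360EI) = 53.47/EI
  span AC: point load 30.2 at a = 2: Pab(L + a)/(6LEI) = 42.28/EI
  span CE: UDL 43: wL³/(24EI) = 2385/EI
  relative rotation θ_0 = (95.75 + 2385)/EI = 2480/EI
A unit hogging moment at C produces rotation L₁/(3EI) + L₂/(3EI) = 5.333/EI.
Compatibility: M_C·(L₁+L₂)/(3EI) = θ_0, giving M_C = 465.1 kN·m (hogging).
Span AC, ΣM about A with M_C applied at C: R_C^{AC}·5 = 152.1 + 465.1, so R_C^{AC} = 123.4 kN and R_A = 85.2 − 123.4 = -38.23 kN.
Span CE, ΣM about E: R_C^{CE}·11 = 2602 + 465.1, so R_C^{CE} = 278.8 kN and R_E = 473 − 278.8 = 194.2 kN.
R_C = 123.4 + 278.8 = 402.2 kN.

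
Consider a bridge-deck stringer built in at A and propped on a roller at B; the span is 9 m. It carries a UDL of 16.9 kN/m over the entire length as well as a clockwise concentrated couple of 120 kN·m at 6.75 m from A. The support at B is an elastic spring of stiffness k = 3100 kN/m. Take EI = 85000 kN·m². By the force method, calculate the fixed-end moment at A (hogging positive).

Remove the prop at B; the released (primary) structure is a cantilever built in at A.
Primary-structure tip deflection at B by superposition:
  UDL 16.9: wL⁴/(8EI) = 13860/EI
  clockwise couple 120 at a = 6.75: M₀a(2L − a)/(2EI) = 4556/EI
  δ_0 = 18416/EI
Flexibility coefficient — unit upward force at B: δ_{BB} = L³/(3EI) = 243/EI.
With EI = 85000 kN·m²: δ_0 = 0.21666 m and δ_{BB} = 0.002859 m/kN.
Compatibility — the spring shortens by R_B/k under the reaction it provides: δ_0 − R_B·δ_{BB} = R_B/k. With 1/k = 0.000323 m/kN, R_B = δ_0 / (δ_{BB} + 1/k) = 0.21666 / (0.002859 + 0.000323) = 68.1 kN.
Moment equilibrium about A: M_A = Σ(load moments about A) − R_B·L = 804.5 − 68.1×9 = 191.5 kN·m.

M_A = 191.5 kN·m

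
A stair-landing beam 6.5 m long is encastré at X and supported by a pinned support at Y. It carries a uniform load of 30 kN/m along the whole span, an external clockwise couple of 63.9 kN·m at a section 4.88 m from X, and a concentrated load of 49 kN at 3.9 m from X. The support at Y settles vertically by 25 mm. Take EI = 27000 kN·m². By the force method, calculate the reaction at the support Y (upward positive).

Choose R_Y as the redundant. The primary structure is the cantilever fixed at X.
Free-end deflection of the primary structure under the applied loading (downward +):
  UDL 30: wL⁴/(8EI) = 6694/EI
  clockwise couple 63.9 at a = 4.88: M₀a(2L − a)/(2EI) = 1266/EI
  point load 49 at a = 3.9: Pa²(3L − a)/(6EI) = 1938/EI
  δ_0 = 9898/EI
Tip deflection under a unit load at Y: L³/(3EI) = 91.54/EI.
With EI = 27000 kN·m²: δ_0 = 0.36658 m and δ_{YY} = 0.00339 m/kN.
Compatibility — the beam at Y must follow the support down by 0.025 m: δ_0 − R_Y·δ_{YY} = 0.025, so R_Y = (0.36658 − 0.025)/0.00339 = 100.7 kN.

R_Y = 100.7 kN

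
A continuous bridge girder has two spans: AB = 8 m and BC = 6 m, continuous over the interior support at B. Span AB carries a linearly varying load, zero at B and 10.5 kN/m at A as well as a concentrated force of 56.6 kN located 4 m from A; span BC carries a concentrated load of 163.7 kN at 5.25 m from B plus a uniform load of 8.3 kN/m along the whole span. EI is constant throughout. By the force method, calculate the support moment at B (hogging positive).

Release continuity at B by inserting a hinge; the redundant is the internal moment M_B. The primary structure is two simply-supported spans AB and BC.
Rotations at B on the released spans (each span's end-slope, ×1/EI):
  span AB: triangular load, peak 10.5: 7w₀L³/(360EI) = 104.5/EI
  span AB: point load 56.6 at a = 4: Pab(L + a)/(6LEI) = 226.4/EI
  span BC: point load 163.7 at a = 5.25: Pab(L + b)/(6LEI) = 120.9/EI
  span BC: UDL 8.3: wL³/(24EI) = 74.7/EI
  relative rotation θ_0 = (330.9 + 195.6)/EI = 526.5/EI
A unit hogging moment at B produces rotation L₁/(3EI) + L₂/(3EI) = 4.667/EI.
Compatibility: M_B·(L₁+L₂)/(3EI) = θ_0, giving M_B = 112.8 kN·m (hogging).

M_B = 112.8 kN·m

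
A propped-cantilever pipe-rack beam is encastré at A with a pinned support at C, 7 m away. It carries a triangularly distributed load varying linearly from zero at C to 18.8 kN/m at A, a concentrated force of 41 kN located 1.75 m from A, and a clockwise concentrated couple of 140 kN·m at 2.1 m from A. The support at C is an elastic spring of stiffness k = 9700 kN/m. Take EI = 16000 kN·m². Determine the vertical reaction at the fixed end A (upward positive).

R_A = 75.27 kN

Choose R_C as the redundant. The primary structure is the cantilever fixed at A.
Downward deflection at the released point C due to the loads:
  triangular load, peak 18.8 at the fixed end: w₀L⁴/(30EI) = 1505/EI
  point load 41 at a = 1.75: Pa²(3L − a)/(6EI) = 402.8/EI
  clockwise couple 140 at a = 2.1: M₀a(2L − a)/(2EI) = 1749/EI
  δ_0 = 3657/EI
Flexibility coefficient — unit upward force at C: δ_{CC} = L³/(3EI) = 114.3/EI.
With EI = 16000 kN·m²: δ_0 = 0.22855 m and δ_{CC} = 0.007146 m/kN.
Compatibility — the spring shortens by R_C/k under the reaction it provides: δ_0 − R_C·δ_{CC} = R_C/k. With 1/k = 0.000103 m/kN, R_C = δ_0 / (δ_{CC} + 1/k) = 0.22855 / (0.007146 + 0.000103) = 31.53 kN.
Vertical equilibrium: R_A = ΣP − R_C = 106.8 − 31.53 = 75.27 kN.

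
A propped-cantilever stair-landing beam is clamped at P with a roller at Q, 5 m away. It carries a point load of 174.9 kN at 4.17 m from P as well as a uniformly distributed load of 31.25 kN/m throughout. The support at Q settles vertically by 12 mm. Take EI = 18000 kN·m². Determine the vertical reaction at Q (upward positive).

Choose R_Q as the redundant. The primary structure is the cantilever fixed at P.
Deflection at Q on the released cantilever, summing each load's contribution:
  point load 174.9 at a = 4.17: Pa²(3L − a)/(6EI) = 5490/EI
  UDL 31.25: wL⁴/(8EI) = 2441/EI
  δ_0 = 7931/EI
Tip deflection under a unit load at Q: L³/(3EI) = 41.67/EI.
With EI = 18000 kN·m²: δ_0 = 0.44061 m and δ_{QQ} = 0.002315 m/kN.
Compatibility — the beam at Q must follow the support down by 0.012 m: δ_0 − R_Q·δ_{QQ} = 0.012, so R_Q = (0.44061 − 0.012)/0.002315 = 185.2 kN.

R_Q = 185.2 kN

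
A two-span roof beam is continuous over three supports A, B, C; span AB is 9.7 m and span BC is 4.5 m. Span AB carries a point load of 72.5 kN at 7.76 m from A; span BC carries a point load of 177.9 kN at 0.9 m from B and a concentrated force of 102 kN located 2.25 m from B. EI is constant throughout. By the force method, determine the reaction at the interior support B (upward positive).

R_B = 294.6 kN

Take M_B as the redundant. Released structure: two simple spans AB and BC with a hinge at B.
Rotations at B on the released spans (each span's end-slope, ×1/EI):
  span AB: point load 72.5 at a = 7.76: Pab(L + a)/(6LEI) = 327.4/EI
  span BC: point load 177.9 at a = 0.9: Pab(L + b)/(6LEI) = 172.9/EI
  span BC: point load 102 at a = 2.25: Pab(L + b)/(6LEI) = 129.1/EI
  relative rotation θ_0 = (327.4 + 302)/EI = 629.4/EI
A unit hogging moment at B produces rotation L₁/(3EI) + L₂/(3EI) = 4.733/EI.
Slope continuity at B: θ_0 = M_B·4.733/EI, so M_B = 629.4/4.733 = 133 kN·m (hogging).
Span AB, ΣM about A with M_B applied at B: R_B^{AB}·9.7 = 562.6 + 133, so R_B^{AB} = 71.71 kN and R_A = 72.5 − 71.71 = 0.7906 kN.
Span BC, ΣM about C: R_B^{BC}·4.5 = 869.9 + 133, so R_B^{BC} = 222.9 kN and R_C = 279.9 − 222.9 = 57.03 kN.
R_B = 71.71 + 222.9 = 294.6 kN.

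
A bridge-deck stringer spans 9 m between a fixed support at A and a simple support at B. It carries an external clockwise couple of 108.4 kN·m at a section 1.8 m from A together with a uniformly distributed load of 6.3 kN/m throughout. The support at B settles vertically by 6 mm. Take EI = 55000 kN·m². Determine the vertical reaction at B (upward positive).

R_B = 26.41 kN

Choose R_B as the redundant. The primary structure is the cantilever fixed at A.
Downward deflection at the released point B due to the loads:
  clockwise couple 108.4 at a = 1.8: M₀a(2L − a)/(2EI) = 1580/EI
  UDL 6.3: wL⁴/(8EI) = 5167/EI
  δ_0 = 6747/EI
Flexibility coefficient — unit upward force at B: δ_{BB} = L³/(3EI) = 243/EI.
With EI = 55000 kN·m²: δ_0 = 0.12268 m and δ_{BB} = 0.004418 m/kN.
Compatibility — the beam at B must follow the support down by 0.006 m: δ_0 − R_B·δ_{BB} = 0.006, so R_B = (0.12268 − 0.006)/0.004418 = 26.41 kN.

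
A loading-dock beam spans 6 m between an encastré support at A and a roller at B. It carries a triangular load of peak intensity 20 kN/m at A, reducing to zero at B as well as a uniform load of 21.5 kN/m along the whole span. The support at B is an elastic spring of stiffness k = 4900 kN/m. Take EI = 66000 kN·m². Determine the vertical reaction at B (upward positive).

Remove the prop at B; the released (primary) structure is a cantilever built in at A.
Primary-structure tip deflection at B by superposition:
  triangular load, peak 20 at the fixed end: w₀L⁴/(30EI) = 864/EI
  UDL 21.5: wL⁴/(8EI) = 3483/EI
  δ_0 = 4347/EI
Flexibility coefficient — unit upward force at B: δ_{BB} = L³/(3EI) = 72/EI.
With EI = 66000 kN·m²: δ_0 = 0.065864 m and δ_{BB} = 0.001091 m/kN.
Compatibility — the spring shortens by R_B/k under the reaction it provides: δ_0 − R_B·δ_{BB} = R_B/k. With 1/k = 0.000204 m/kN, R_B = δ_0 / (δ_{BB} + 1/k) = 0.065864 / (0.001091 + 0.000204) = 50.86 kN.

R_B = 50.86 kN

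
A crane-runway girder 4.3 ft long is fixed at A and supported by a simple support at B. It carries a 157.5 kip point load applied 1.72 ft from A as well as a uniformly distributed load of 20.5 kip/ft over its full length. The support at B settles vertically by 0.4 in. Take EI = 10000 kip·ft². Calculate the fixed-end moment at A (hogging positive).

M_A = 231.5 kip·ft

Choose R_B as the redundant. The primary structure is the cantilever fixed at A.
Downward deflection at the released point B due to the loads:
  point load 157.5 at a = 1.72: Pa²(3L − a)/(6EI) = 868.2/EI
  UDL 20.5: wL⁴/(8EI) = 876.1/EI
  δ_0 = 1744/EI
Tip deflection under a unit load at B: L³/(3EI) = 26.5/EI.
With EI = 10000 kip·ft²: δ_0 = 0.17443 ft and δ_{BB} = 0.00265 ft/kip.
Compatibility — the beam at B must follow the support down by 0.03333 ft: δ_0 − R_B·δ_{BB} = 0.03333, so R_B = (0.17443 − 0.03333)/0.00265 = 53.24 kip.
Moment equilibrium about A: M_A = Σ(load moments about A) − R_B·L = 460.4 − 53.24×4.3 = 231.5 kip·ft.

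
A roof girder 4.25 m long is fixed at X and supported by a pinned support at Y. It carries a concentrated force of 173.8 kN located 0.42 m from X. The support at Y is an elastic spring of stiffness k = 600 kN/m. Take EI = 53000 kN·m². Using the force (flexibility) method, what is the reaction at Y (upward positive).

Remove the prop at Y; the released (primary) structure is a cantilever built in at X.
Free-end deflection of the primary structure under the applied loading (downward +):
  point load 173.8 at a = 0.42: Pa²(3L − a)/(6EI) = 63/EI
Tip deflection under a unit load at Y: L³/(3EI) = 25.59/EI.
With EI = 53000 kN·m²: δ_0 = 0.001189 m and δ_{YY} = 0.000483 m/kN.
Compatibility — the spring shortens by R_Y/k under the reaction it provides: δ_0 − R_Y·δ_{YY} = R_Y/k. With 1/k = 0.001667 m/kN, R_Y = δ_0 / (δ_{YY} + 1/k) = 0.001189 / (0.000483 + 0.001667) = 0.553 kN.

R_Y = 0.553 kN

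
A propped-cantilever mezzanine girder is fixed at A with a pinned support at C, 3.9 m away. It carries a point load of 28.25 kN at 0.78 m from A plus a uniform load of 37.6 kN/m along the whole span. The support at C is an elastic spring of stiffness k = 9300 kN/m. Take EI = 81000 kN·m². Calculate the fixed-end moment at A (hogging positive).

M_A = 154.8 kN·m

Take the reaction at C as the redundant and release it; the primary structure is a cantilever fixed at A.
Free-end deflection of the primary structure under the applied loading (downward +):
  point load 28.25 at a = 0.78: Pa²(3L − a)/(6EI) = 31.28/EI
  UDL 37.6: wL⁴/(8EI) = 1087/EI
  δ_0 = 1119/EI
Tip deflection under a unit load at C: L³/(3EI) = 19.77/EI.
With EI = 81000 kN·m²: δ_0 = 0.01381 m and δ_{CC} = 0.000244 m/kN.
Compatibility — the spring shortens by R_C/k under the reaction it provides: δ_0 − R_C·δ_{CC} = R_C/k. With 1/k = 0.000108 m/kN, R_C = δ_0 / (δ_{CC} + 1/k) = 0.01381 / (0.000244 + 0.000108) = 39.27 kN.
Moment equilibrium about A: M_A = Σ(load moments about A) − R_C·L = 308 − 39.27×3.9 = 154.8 kN·m.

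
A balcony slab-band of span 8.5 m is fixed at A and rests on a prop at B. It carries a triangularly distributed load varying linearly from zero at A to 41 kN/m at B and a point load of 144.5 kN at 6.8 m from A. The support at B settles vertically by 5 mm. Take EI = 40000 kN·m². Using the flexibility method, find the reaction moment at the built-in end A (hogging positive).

M_A = 299 kN·m

Release the roller at B. Primary structure: cantilever fixed at A.
Deflection at B on the released cantilever, summing each load's contribution:
  triangular load, peak 41 at the free end: 11w₀L⁴/(120EI) = 19619/EI
  point load 144.5 at a = 6.8: Pa²(3L − a)/(6EI) = 20825/EI
  δ_0 = 40443/EI
Tip deflection under a unit load at B: L³/(3EI) = 204.7/EI.
With EI = 40000 kN·m²: δ_0 = 1.0111 m and δ_{BB} = 0.005118 m/kN.
Compatibility — the beam at B must follow the support down by 0.005 m: δ_0 − R_B·δ_{BB} = 0.005, so R_B = (1.0111 − 0.005)/0.005118 = 196.6 kN.
Moment equilibrium about A: M_A = Σ(load moments about A) − R_B·L = 1970 − 196.6×8.5 = 299 kN·m.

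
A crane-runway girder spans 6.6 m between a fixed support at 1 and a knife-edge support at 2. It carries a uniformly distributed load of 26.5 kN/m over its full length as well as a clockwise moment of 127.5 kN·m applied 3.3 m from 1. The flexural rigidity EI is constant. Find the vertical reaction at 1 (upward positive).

R_1 = 87.58 kN

Release the roller at 2. Primary structure: cantilever fixed at 1.
Free-end deflection of the primary structure under the applied loading (downward +):
  UDL 26.5: wL⁴/(8EI) = 6285/EI
  clockwise couple 127.5 at a = 3.3: M₀a(2L − a)/(2EI) = 2083/EI
  δ_0 = 8368/EI
Tip deflection under a unit load at 2: L³/(3EI) = 95.83/EI.
The prop prevents deflection at 2: R_2 = δ_0/δ_{22} = 8368/95.83 = 87.32 kN.
Vertical equilibrium: R_1 = ΣP − R_2 = 174.9 − 87.32 = 87.58 kN.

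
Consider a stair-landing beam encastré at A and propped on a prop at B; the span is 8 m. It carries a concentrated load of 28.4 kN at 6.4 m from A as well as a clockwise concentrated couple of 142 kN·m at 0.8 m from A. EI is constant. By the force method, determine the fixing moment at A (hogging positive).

Take the reaction at B as the redundant and release it; the primary structure is a cantilever fixed at A.
Deflection at B on the released cantilever, summing each load's contribution:
  point load 28.4 at a = 6.4: Pa²(3L − a)/(6EI) = 3412/EI
  clockwise couple 142 at a = 0.8: M₀a(2L − a)/(2EI) = 863.4/EI
  δ_0 = 4276/EI
Flexibility coefficient — unit upward force at B: δ_{BB} = L³/(3EI) = 170.7/EI.
Compatibility at B: δ_0 − R_B·δ_{BB} = 0, so R_B = 4276/170.7 = 25.05 kN.
Moment equilibrium about A: M_A = Σ(load moments about A) − R_B·L = 323.8 − 25.05×8 = 123.3 kN·m.

M_A = 123.3 kN·m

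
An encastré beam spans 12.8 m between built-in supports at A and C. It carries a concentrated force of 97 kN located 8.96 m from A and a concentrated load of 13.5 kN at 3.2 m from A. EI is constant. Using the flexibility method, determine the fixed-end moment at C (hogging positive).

M_C = 190.6 kN·m

Take the two fixed-end moments M_A, M_C as redundants; the released structure is the simple span AC.
End rotations of the released simple span under the applied load (×1/EI):
  at A: point load 97 at a = 8.96: Pab(L + b)/(6LEI) = 723.1/EI
  at C: point load 97 at a = 8.96: Pab(L + a)/(6LEI) = 945.6/EI
  at A: point load 13.5 at a = 3.2: Pab(L + b)/(6LEI) = 121/EI
  at C: point load 13.5 at a = 3.2: Pab(L + a)/(6LEI) = 86.4/EI
  θ_A0 = 844.1/EI,  θ_C0 = 1032/EI
Flexibility coefficients: a unit moment at one end gives L/(3EI) there and L/(6EI) at the far end, so f₁₁ = f₂₂ = 4.267/EI and f₁₂ = f₂₁ = 2.133/EI.
Compatibility — zero rotation at each built-in end:
  4.267 M_A + 2.133 M_C = 844.1
  2.133 M_A + 4.267 M_C = 1032
Solving the pair gives M_A = 102.5 kN·m and M_C = 190.6 kN·m (hogging).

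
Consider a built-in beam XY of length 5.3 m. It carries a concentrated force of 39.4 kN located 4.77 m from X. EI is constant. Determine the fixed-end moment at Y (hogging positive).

M_Y = 16.91 kN·m

Take the two fixed-end moments M_X, M_Y as redundants; the released structure is the simple span XY.
Simple-span end rotations at X and Y under the given loads:
  at X: point load 39.4 at a = 4.77: Pab(L + b)/(6LEI) = 18.26/EI
  at Y: point load 39.4 at a = 4.77: Pab(L + a)/(6LEI) = 31.54/EI
  θ_X0 = 18.26/EI,  θ_Y0 = 31.54/EI
Flexibility coefficients: a unit moment at one end gives L/(3EI) there and L/(6EI) at the far end, so f₁₁ = f₂₂ = 1.767/EI and f₁₂ = f₂₁ = 0.8833/EI.
Compatibility — zero rotation at each built-in end:
  1.767 M_X + 0.8833 M_Y = 18.26
  0.8833 M_X + 1.767 M_Y = 31.54
Solving the pair gives M_X = 1.879 kN·m and M_Y = 16.91 kN·m (hogging).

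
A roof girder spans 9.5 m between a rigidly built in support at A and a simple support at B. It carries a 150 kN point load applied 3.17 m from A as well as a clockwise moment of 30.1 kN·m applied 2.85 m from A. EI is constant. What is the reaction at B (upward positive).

Remove the prop at B; the released (primary) structure is a cantilever built in at A.
Downward deflection at the released point B due to the loads:
  point load 150 at a = 3.17: Pa²(3L − a)/(6EI) = 6363/EI
  clockwise couple 30.1 at a = 2.85: M₀a(2L − a)/(2EI) = 692.7/EI
  δ_0 = 7056/EI
Tip deflection under a unit load at B: L³/(3EI) = 285.8/EI.
Compatibility at B: δ_0 − R_B·δ_{BB} = 0, so R_B = 7056/285.8 = 24.69 kN.

R_B = 24.69 kN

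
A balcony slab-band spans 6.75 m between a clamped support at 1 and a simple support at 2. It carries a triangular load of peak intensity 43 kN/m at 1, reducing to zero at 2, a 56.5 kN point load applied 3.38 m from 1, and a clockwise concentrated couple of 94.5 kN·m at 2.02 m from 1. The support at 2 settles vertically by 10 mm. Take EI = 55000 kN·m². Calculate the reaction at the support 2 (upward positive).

Choose R_2 as the redundant. The primary structure is the cantilever fixed at 1.
Downward deflection at the released point 2 due to the loads:
  triangular load, peak 43 at the fixed end: w₀L⁴/(30EI) = 2976/EI
  point load 56.5 at a = 3.38: Pa²(3L − a)/(6EI) = 1815/EI
  clockwise couple 94.5 at a = 2.02: M₀a(2L − a)/(2EI) = 1096/EI
  δ_0 = 5886/EI
Tip deflection under a unit load at 2: L³/(3EI) = 102.5/EI.
With EI = 55000 kN·m²: δ_0 = 0.10702 m and δ_{22} = 0.001864 m/kN.
Compatibility — the beam at 2 must follow the support down by 0.01 m: δ_0 − R_2·δ_{22} = 0.01, so R_2 = (0.10702 − 0.01)/0.001864 = 52.05 kN.

R_2 = 52.05 kN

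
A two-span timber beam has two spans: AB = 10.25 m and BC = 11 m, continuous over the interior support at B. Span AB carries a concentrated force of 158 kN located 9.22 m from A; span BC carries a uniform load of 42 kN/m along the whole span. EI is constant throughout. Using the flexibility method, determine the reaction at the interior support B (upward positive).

Release continuity at B by inserting a hinge; the redundant is the internal moment M_B. The primary structure is two simply-supported spans AB and BC.
Rotations at B on the released spans (each span's end-slope, ×1/EI):
  span AB: point load 158 at a = 9.22: Pab(L + a)/(6LEI) = 475/EI
  span BC: UDL 42: wL³/(24EI) = 2329/EI
  relative rotation θ_0 = (475 + 2329)/EI = 2804/EI
A unit hogging moment at B produces rotation L₁/(3EI) + L₂/(3EI) = 7.083/EI.
Compatibility: M_B·(L₁+L₂)/(3EI) = θ_0, giving M_B = 395.9 kN·m (hogging).
Span AB, ΣM about A with M_B applied at B: R_B^{AB}·10.25 = 1457 + 395.9, so R_B^{AB} = 180.7 kN and R_A = 158 − 180.7 = -22.75 kN.
Span BC, ΣM about C: R_B^{BC}·11 = 2541 + 395.9, so R_B^{BC} = 267 kN and R_C = 462 − 267 = 195 kN.
R_B = 180.7 + 267 = 447.7 kN.

R_B = 447.7 kN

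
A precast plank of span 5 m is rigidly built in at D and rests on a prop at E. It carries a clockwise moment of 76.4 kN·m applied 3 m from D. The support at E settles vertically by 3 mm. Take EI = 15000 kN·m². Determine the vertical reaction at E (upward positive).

Release the roller at E. Primary structure: cantilever fixed at D.
Downward deflection at the released point E due to the loads:
  clockwise couple 76.4 at a = 3: M₀a(2L − a)/(2EI) = 802.2/EI
Tip deflection under a unit load at E: L³/(3EI) = 41.67/EI.
With EI = 15000 kN·m²: δ_0 = 0.05348 m and δ_{EE} = 0.002778 m/kN.
Compatibility — the beam at E must follow the support down by 0.003 m: δ_0 − R_E·δ_{EE} = 0.003, so R_E = (0.05348 − 0.003)/0.002778 = 18.17 kN.

R_E = 18.17 kN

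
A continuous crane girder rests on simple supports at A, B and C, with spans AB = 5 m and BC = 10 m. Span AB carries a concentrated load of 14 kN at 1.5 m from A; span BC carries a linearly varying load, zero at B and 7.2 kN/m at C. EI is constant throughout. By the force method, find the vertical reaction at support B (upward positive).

R_B = 25.56 kN

Insert a hinge at B; M_B is the redundant, and each span becomes simply supported.
End slopes at the hinge B, treating each span as simply supported:
  span AB: point load 14 at a = 1.5: Pab(L + a)/(6LEI) = 15.93/EI
  span BC: triangular load, peak 7.2: 7w₀L³/(360EI) = 140/EI
  relative rotation θ_0 = (15.93 + 140)/EI = 155.9/EI
A unit hogging moment at B produces rotation L₁/(3EI) + L₂/(3EI) = 5/EI.
Compatibility: M_B·(L₁+L₂)/(3EI) = θ_0, giving M_B = 31.18 kN·m (hogging).
Span AB, ΣM about A with M_B applied at B: R_B^{AB}·5 = 21 + 31.18, so R_B^{AB} = 10.44 kN and R_A = 14 − 10.44 = 3.563 kN.
Span BC, ΣM about C: R_B^{BC}·10 = 120 + 31.18, so R_B^{BC} = 15.12 kN and R_C = 36 − 15.12 = 20.88 kN.
R_B = 10.44 + 15.12 = 25.56 kN.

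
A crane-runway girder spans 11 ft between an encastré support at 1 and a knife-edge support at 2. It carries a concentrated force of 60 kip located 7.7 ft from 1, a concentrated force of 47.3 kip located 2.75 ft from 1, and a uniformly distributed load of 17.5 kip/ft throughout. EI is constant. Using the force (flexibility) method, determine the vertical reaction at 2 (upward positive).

R_2 = 110.1 kip

Choose R_2 as the redundant. The primary structure is the cantilever fixed at 1.
Primary-structure tip deflection at 2 by superposition:
  point load 60 at a = 7.7: Pa²(3L − a)/(6EI) = 15000/EI
  point load 47.3 at a = 2.75: Pa²(3L − a)/(6EI) = 1803/EI
  UDL 17.5: wL⁴/(8EI) = 32027/EI
  δ_0 = 48831/EI
Tip deflection under a unit load at 2: L³/(3EI) = 443.7/EI.
The prop prevents deflection at 2: R_2 = δ_0/δ_{22} = 48831/443.7 = 110.1 kip.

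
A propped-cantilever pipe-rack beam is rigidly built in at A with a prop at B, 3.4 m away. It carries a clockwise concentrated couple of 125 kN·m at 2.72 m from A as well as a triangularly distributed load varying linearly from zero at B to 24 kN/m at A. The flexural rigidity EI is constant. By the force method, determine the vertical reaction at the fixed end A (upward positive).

R_A = -20.3 kN

Release the roller at B. Primary structure: cantilever fixed at A.
Free-end deflection of the primary structure under the applied loading (downward +):
  clockwise couple 125 at a = 2.72: M₀a(2L − a)/(2EI) = 693.6/EI
  triangular load, peak 24 at the fixed end: w₀L⁴/(30EI) = 106.9/EI
  δ_0 = 800.5/EI
Flexibility coefficient — unit upward force at B: δ_{BB} = L³/(3EI) = 13.1/EI.
The prop prevents deflection at B: R_B = δ_0/δ_{BB} = 800.5/13.1 = 61.1 kN.
Vertical equilibrium: R_A = ΣP − R_B = 40.8 − 61.1 = -20.3 kN.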